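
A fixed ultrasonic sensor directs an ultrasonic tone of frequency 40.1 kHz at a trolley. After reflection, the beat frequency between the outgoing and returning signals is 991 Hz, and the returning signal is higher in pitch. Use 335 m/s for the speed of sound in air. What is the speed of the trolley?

4.1 m/s

Double Doppler shift off a moving reflector: f₂ = f₀ · (v + u)/(v − u) (u > 0 toward emitter).
Returning signal is higher, so f₂ = f₀ + Δf = 40100 + 991 = 41091 Hz.
Rearranging, u = v · (f₂ − f₀)/(f₂ + f₀) = 335 × 991/81191 ≈ 4.1 m/s.
So the trolley is moving at 4.1 m/s toward the emitter.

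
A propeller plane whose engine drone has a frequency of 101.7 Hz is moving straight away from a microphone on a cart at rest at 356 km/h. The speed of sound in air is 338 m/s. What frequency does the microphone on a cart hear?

79 Hz

356 km/h = 98.89 m/s.
Only the source moves, away from the listener, so f' = f · v/(v + v_s).
f' = 101.7 × 338/(338 + 98.89) = 101.7 × 338/436.9 ≈ 79 Hz.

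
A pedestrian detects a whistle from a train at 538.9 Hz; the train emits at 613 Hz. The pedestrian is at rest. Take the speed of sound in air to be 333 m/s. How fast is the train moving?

46 m/s

f' < f, so the train is receding.
f' = f · v/(v + v_s) ⇒ v_s = v · |1 − f/f'|.
v_s = 333 × |1 − 613/538.9| = 333 × 0.1375 ≈ 46 m/s.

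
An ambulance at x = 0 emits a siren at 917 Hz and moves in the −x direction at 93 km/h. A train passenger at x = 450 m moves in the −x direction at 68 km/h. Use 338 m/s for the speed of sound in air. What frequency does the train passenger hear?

899 Hz

93 km/h = 25.83 m/s; 68 km/h = 18.89 m/s.
The observer lies on the +x side, so the source is heading away from the observer and the observer is heading toward the source.
With source receding and observer approaching, f' = f · (v + v_o)/(v + v_s).
f' = 917 × (338 + 18.89)/(338 + 25.83) = 917 × 356.89/363.83 ≈ 899 Hz.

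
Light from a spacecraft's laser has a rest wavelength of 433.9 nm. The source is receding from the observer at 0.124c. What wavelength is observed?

Relativistic Doppler for wavelength: λ' = λ₀ · √((1 + β)/(1 − β)).
λ' = 433.9 × √(1.1240/0.8760) = 433.9 × 1.13274 ≈ 491.5 nm.

491.5 nm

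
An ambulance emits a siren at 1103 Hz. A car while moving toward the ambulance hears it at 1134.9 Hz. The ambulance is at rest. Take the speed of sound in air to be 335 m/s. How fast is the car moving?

9.7 m/s

f' = f · (v + v_o)/v ⇒ v_o = v · |f'/f − 1|.
v_o = 335 × |1134.9/1103 − 1| = 335 × 0.02892 ≈ 9.7 m/s.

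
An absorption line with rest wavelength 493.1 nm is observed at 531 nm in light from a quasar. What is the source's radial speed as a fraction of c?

λ'/λ₀ = 1.0769 > 1 (redshift), so the source is receding.
λ'/λ₀ = √((1 + β)/(1 − β)) for a receding source ⇒ β = (r² − 1)/(r² + 1) with r = λ'/λ₀.
β = (1.1596 − 1)/(1.1596 + 1) ≈ 0.074.

0.074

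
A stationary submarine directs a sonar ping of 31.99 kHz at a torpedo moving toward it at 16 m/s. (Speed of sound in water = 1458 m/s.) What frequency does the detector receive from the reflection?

The torpedo first receives the wave as a moving observer: f₁ = f₀ · (v + u)/v = 31.99 × (1458 + 16)/1458 ≈ 32.3 kHz.
The reflection then acts as a moving source: f₂ = f₁ · v/(v − u) ≈ 32.7 kHz.

32.7 kHz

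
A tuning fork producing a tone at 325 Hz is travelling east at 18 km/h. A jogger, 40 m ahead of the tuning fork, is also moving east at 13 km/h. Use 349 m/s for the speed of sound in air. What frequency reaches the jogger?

18 km/h = 5 m/s; 13 km/h = 3.611 m/s.
The jogger is ahead, so the tuning fork is moving toward it while the jogger is moving away from the tuning fork.
With source approaching and observer receding, f' = f · (v − v_o)/(v − v_s).
f' = 325 × (349 − 3.611)/(349 − 5) = 325 × 345.39/344 ≈ 326 Hz.

326 Hz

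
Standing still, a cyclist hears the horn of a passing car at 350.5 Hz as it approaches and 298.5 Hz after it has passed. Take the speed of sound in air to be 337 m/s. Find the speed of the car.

27 m/s

f₁/f₂ = (v + v_s)/(v − v_s), so v_s = v · (f₁ − f₂)/(f₁ + f₂).
v_s = 337 × (350.5 − 298.5)/(350.5 + 298.5) = 337 × 52.0/649.0 ≈ 27 m/s.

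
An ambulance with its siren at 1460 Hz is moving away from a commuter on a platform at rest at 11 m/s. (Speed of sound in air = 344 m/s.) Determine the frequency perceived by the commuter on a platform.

1415 Hz

Moving source, stationary observer: f' = f · v/(v + v_s) since the source is receding.
f' = 1460 × 344/(344 + 11) = 1460 × 344/355 ≈ 1415 Hz.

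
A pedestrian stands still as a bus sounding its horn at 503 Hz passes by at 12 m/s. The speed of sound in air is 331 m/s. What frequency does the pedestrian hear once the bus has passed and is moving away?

Receding: f₂ = f · v/(v + v_s) = 503 × 331/343 ≈ 485 Hz.

485 Hz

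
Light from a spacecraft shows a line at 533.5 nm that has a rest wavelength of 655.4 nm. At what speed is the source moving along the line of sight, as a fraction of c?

λ'/λ₀ = 0.8140 < 1 (blueshift), so the source is approaching.
λ'/λ₀ = √((1 − β)/(1 + β)) for an approaching source ⇒ β = (1 − r²)/(1 + r²) with r = λ'/λ₀.
β = (1 − 0.6626)/(1 + 0.6626) ≈ 0.203.

0.203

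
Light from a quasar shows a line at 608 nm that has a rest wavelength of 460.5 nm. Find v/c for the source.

λ'/λ₀ = 1.3203 > 1 (redshift), so the source is receding.
λ'/λ₀ = √((1 + β)/(1 − β)) for a receding source ⇒ β = (r² − 1)/(r² + 1) with r = λ'/λ₀.
β = (1.7432 − 1)/(1.7432 + 1) ≈ 0.271.

0.271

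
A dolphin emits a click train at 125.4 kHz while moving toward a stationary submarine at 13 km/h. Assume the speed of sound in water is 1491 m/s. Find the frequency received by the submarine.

13 km/h = 3.611 m/s.
Only the source moves, toward the listener, so f' = f · v/(v − v_s).
f' = 125.4 × 1491/(1491 − 3.611) = 125.4 × 1491/1487 ≈ 125.7 kHz.

125.7 kHz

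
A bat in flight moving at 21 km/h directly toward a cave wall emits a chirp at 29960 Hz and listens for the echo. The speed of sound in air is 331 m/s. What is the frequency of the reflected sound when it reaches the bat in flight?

21 km/h = 5.833 m/s.
The cave wall receives the sound from a moving source: f₁ = f₀ · v/(v − v_e) = 29960 × 331/325.17 ≈ 30497 Hz.
On the return leg the bat in flight is a moving observer: f₂ = f₁ · (v + v_e)/v = 30497 × 336.83/331 ≈ 31035 Hz.

31035 Hz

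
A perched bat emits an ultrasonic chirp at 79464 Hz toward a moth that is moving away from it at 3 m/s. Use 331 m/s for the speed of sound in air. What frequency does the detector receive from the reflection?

At the moth (a moving observer), f₁ = f₀ · (v − u)/v = 79464 × 328/331 ≈ 78744 Hz.
On reflection it acts as a source moving away from the stationary detector: f₂ = f₁ · v/(v + u) = 78744 × 331/334 ≈ 78037 Hz.
Equivalently f₂ = f₀ · (v − u)/(v + u).

78037 Hz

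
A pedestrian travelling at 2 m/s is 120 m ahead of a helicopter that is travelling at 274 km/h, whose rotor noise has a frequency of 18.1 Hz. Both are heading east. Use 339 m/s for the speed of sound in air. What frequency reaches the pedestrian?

23.2 Hz

274 km/h = 76.11 m/s.
The pedestrian is ahead, so the helicopter is moving toward it while the pedestrian is moving away from the helicopter.
Both move, so f' = f · (v − v_o)/(v − v_s).
f' = 18.1 × (339 − 2)/(339 − 76.11) = 18.1 × 337/262.89 ≈ 23.2 Hz.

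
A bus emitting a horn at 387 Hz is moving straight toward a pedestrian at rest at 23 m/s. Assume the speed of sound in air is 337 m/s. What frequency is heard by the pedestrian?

Moving source, stationary observer: f' = f · v/(v − v_s) since the source is approaching.
f' = 387 × 337/(337 − 23) = 387 × 337/314 ≈ 415 Hz.

415 Hz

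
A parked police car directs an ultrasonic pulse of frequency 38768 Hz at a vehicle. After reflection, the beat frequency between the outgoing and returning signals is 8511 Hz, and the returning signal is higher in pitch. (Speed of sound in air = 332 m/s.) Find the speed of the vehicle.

33 m/s

Double Doppler shift off a moving reflector: f₂ = f₀ · (v + u)/(v − u) (u > 0 toward emitter).
Returning signal is higher, so f₂ = f₀ + Δf = 38768 + 8511 = 47279 Hz.
Rearranging, u = v · (f₂ − f₀)/(f₂ + f₀) = 332 × 8511/86047 ≈ 33 m/s.
So the vehicle is moving at 33 m/s toward the emitter.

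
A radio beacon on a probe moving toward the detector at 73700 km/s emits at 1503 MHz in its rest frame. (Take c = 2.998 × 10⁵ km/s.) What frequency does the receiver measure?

1931.8 MHz

β = v/c = 73700/299800 = 0.2458.
Relativistic Doppler for frequency: f' = f₀ · √((1 + β)/(1 − β)).
f' = 1503 × √(1.2458/0.7542) = 1503 × 1.28527 ≈ 1931.8 MHz.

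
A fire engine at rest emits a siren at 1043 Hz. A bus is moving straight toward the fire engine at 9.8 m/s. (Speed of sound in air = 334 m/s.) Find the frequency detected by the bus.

1074 Hz

Moving observer, stationary source: f' = f · (v + v_o)/v.
f' = 1043 × (334 + 9.8)/334 = 1043 × 343.8/334 ≈ 1074 Hz.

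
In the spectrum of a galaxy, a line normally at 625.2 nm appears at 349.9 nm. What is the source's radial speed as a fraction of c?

λ'/λ₀ = 0.5597 < 1 (blueshift), so the source is approaching.
λ'/λ₀ = √((1 − β)/(1 + β)) for an approaching source ⇒ β = (1 − r²)/(1 + r²) with r = λ'/λ₀.
β = (1 − 0.3132)/(1 + 0.3132) ≈ 0.523.

0.523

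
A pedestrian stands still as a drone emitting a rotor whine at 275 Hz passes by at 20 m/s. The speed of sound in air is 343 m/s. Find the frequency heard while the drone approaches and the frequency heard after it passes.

292 Hz approaching; 260 Hz receding

Approaching: f₁ = f · v/(v − v_s) = 275 × 343/323 ≈ 292 Hz.
Receding: f₂ = f · v/(v + v_s) = 275 × 343/363 ≈ 260 Hz.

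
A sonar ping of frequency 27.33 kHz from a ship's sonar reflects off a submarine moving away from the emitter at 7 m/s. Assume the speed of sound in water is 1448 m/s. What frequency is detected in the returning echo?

At the submarine (a moving observer), f₁ = f₀ · (v − u)/v = 27.33 × 1441/1448 ≈ 27.2 kHz.
On reflection it acts as a source moving away from the stationary detector: f₂ = f₁ · v/(v + u) = 27.2 × 1448/1455 ≈ 27.1 kHz.

27.1 kHz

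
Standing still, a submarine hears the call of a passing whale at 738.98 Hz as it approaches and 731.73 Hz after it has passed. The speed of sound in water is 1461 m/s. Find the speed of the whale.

f₁/f₂ = (v + v_s)/(v − v_s), so v_s = v · (f₁ − f₂)/(f₁ + f₂).
v_s = 1461 × (738.98 − 731.73)/(738.98 + 731.73) = 1461 × 7.25/1470.71 ≈ 7.2 m/s.

7.2 m/s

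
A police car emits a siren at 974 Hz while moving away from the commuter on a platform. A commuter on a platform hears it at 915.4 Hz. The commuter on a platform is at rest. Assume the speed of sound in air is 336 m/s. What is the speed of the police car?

21.5 m/s

f' = f · v/(v + v_s) ⇒ v_s = v · |1 − f/f'|.
v_s = 336 × |1 − 974/915.4| = 336 × 0.06402 ≈ 21.5 m/s.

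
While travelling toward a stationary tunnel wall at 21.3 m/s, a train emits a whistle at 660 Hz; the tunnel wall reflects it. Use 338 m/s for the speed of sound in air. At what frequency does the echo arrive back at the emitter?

The tunnel wall receives the sound from a moving source: f₁ = f₀ · v/(v − v_e) = 660 × 338/316.7 ≈ 704 Hz.
On the return leg the train is a moving observer: f₂ = f₁ · (v + v_e)/v = 704 × 359.3/338 ≈ 749 Hz.
Equivalently f₂ = f₀ · (v + v_e)/(v − v_e).

749 Hz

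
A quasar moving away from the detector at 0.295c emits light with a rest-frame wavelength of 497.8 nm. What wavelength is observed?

Relativistic Doppler for wavelength: λ' = λ₀ · √((1 + β)/(1 − β)).
λ' = 497.8 × √(1.2950/0.7050) = 497.8 × 1.35532 ≈ 674.7 nm.

674.7 nm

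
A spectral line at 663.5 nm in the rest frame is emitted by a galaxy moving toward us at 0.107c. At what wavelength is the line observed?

595.9 nm

Relativistic Doppler for wavelength: λ' = λ₀ · √((1 − β)/(1 + β)).
λ' = 663.5 × √(0.8930/1.1070) = 663.5 × 0.89816 ≈ 595.9 nm.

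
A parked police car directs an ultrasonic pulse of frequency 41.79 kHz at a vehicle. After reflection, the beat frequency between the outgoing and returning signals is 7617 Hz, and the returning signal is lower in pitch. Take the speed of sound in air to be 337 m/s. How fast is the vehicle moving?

34 m/s

Double Doppler shift off a moving reflector: f₂ = f₀ · (v + u)/(v − u) (u > 0 toward emitter).
Returning signal is lower, so f₂ = f₀ − Δf = 41790 − 7617 = 34173 Hz.
Rearranging, u = v · (f₂ − f₀)/(f₂ + f₀) = 337 × -7617/75963 ≈ -34 m/s.
So the vehicle is moving at 34 m/s away from the emitter.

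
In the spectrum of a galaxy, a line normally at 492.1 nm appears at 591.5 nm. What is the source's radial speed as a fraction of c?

0.182c

λ'/λ₀ = 1.2020 > 1 (redshift), so the source is receding.
λ'/λ₀ = √((1 + β)/(1 − β)) for a receding source ⇒ β = (r² − 1)/(r² + 1) with r = λ'/λ₀.
β = (1.4448 − 1)/(1.4448 + 1) ≈ 0.182.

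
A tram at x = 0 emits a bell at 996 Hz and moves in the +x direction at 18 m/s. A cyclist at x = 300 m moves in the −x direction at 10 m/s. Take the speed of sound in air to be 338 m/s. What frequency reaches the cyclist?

1083 Hz

The observer lies on the +x side, so the source is heading toward the observer and the observer is heading toward the source.
Both move, so f' = f · (v + v_o)/(v − v_s).
f' = 996 × (338 + 10)/(338 − 18) = 996 × 348/320 ≈ 1083 Hz.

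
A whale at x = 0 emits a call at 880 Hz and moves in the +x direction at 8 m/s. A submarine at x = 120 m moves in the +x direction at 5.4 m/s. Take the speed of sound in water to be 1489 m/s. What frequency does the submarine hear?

The observer lies on the +x side, so the source is heading toward the observer and the observer is heading away from the source.
With source approaching and observer receding, f' = f · (v − v_o)/(v − v_s).
f' = 880 × (1489 − 5.4)/(1489 − 8) = 880 × 1483.6/1481 ≈ 882 Hz.

882 Hz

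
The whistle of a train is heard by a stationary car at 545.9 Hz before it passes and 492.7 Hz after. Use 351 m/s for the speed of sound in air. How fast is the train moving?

18.0 m/s

f₁/f₂ = (v + v_s)/(v − v_s), so v_s = v · (f₁ − f₂)/(f₁ + f₂).
v_s = 351 × (545.9 − 492.7)/(545.9 + 492.7) = 351 × 53.2/1038.6 ≈ 18.0 m/s.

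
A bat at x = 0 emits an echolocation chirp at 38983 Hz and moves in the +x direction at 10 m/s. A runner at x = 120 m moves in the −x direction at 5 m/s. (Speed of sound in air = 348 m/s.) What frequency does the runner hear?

40713 Hz

The observer lies on the +x side, so the source is heading toward the observer and the observer is heading toward the source.
Both move, so f' = f · (v + v_o)/(v − v_s).
f' = 38983 × (348 + 5)/(348 − 10) = 38983 × 353/338 ≈ 40713 Hz.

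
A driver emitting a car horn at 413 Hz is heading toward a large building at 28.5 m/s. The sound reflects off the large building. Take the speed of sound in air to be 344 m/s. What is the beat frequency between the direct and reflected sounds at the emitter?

75 Hz

The large building receives the sound from a moving source: f₁ = f₀ · v/(v − v_e) = 413 × 344/315.5 ≈ 450.3 Hz.
On the return leg the driver is a moving observer: f₂ = f₁ · (v + v_e)/v = 450.3 × 372.5/344 ≈ 487.6 Hz.
Equivalently f₂ = f₀ · (v + v_e)/(v − v_e).
Beat against the emitted tone: |f₂ − f₀| = 2v_e·f₀/(v − v_e) = 2 × 28.5 × 413/315.5 ≈ 75 Hz.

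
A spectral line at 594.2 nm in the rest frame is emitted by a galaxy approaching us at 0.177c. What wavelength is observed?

496.9 nm

Relativistic Doppler for wavelength: λ' = λ₀ · √((1 − β)/(1 + β)).
λ' = 594.2 × √(0.8230/1.1770) = 594.2 × 0.83620 ≈ 496.9 nm.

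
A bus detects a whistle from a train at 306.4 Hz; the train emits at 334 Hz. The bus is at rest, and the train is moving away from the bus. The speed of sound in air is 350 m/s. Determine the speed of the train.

32 m/s

f' = f · v/(v + v_s) ⇒ v_s = v · |1 − f/f'|.
v_s = 350 × |1 − 334/306.4| = 350 × 0.09008 ≈ 32 m/s.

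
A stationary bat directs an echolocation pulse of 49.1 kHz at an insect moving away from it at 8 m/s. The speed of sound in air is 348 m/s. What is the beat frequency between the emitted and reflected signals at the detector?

At the insect (a moving observer), f₁ = f₀ · (v − u)/v = 49.1 × 340/348 ≈ 47.97 kHz.
On reflection it acts as a source moving away from the stationary detector: f₂ = f₁ · v/(v + u) = 47.97 × 348/356 ≈ 46.89 kHz.
Beat frequency (with f₀ = 49100 Hz): |f₂ − f₀| = 2u·f₀/(v + u) = 2 × 8 × 49100/356 ≈ 2207 Hz.

2207 Hz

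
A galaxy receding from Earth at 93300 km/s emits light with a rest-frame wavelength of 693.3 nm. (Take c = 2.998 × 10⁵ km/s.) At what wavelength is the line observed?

956.6 nm

β = v/c = 93300/299800 = 0.3112.
Relativistic Doppler for wavelength: λ' = λ₀ · √((1 + β)/(1 − β)).
λ' = 693.3 × √(1.3112/0.6888) = 693.3 × 1.37972 ≈ 956.6 nm.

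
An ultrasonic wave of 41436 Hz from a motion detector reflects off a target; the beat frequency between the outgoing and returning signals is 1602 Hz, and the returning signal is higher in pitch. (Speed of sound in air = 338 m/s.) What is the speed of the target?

6.4 m/s

Double Doppler shift off a moving reflector: f₂ = f₀ · (v + u)/(v − u) (u > 0 toward emitter).
Returning signal is higher, so f₂ = f₀ + Δf = 41436 + 1602 = 43038 Hz.
Rearranging, u = v · (f₂ − f₀)/(f₂ + f₀) = 338 × 1602/84474 ≈ 6.4 m/s.
So the target is moving at 6.4 m/s toward the emitter.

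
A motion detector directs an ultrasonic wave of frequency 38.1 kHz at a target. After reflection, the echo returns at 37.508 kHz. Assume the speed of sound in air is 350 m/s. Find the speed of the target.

Double Doppler shift off a moving reflector: f₂ = f₀ · (v + u)/(v − u) (u > 0 toward emitter).
Rearranging, u = v · (f₂ − f₀)/(f₂ + f₀) = 350 × -0.592/75.608 ≈ -2.74 m/s.
So the target is moving at 2.74 m/s away from the emitter.

2.74 m/s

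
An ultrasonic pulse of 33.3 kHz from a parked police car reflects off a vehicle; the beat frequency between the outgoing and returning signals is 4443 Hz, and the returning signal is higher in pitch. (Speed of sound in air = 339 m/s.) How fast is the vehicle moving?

21.2 m/s

Double Doppler shift off a moving reflector: f₂ = f₀ · (v + u)/(v − u) (u > 0 toward emitter).
Returning signal is higher, so f₂ = f₀ + Δf = 33300 + 4443 = 37743 Hz.
Rearranging, u = v · (f₂ − f₀)/(f₂ + f₀) = 339 × 4443/71043 ≈ 21.2 m/s.
So the vehicle is moving at 21.2 m/s toward the emitter.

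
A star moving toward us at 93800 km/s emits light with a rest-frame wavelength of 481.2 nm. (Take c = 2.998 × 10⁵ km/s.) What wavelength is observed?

β = v/c = 93800/299800 = 0.3129.
Relativistic Doppler for wavelength: λ' = λ₀ · √((1 − β)/(1 + β)).
λ' = 481.2 × √(0.6871/1.3129) = 481.2 × 0.72345 ≈ 348.1 nm.

348.1 nm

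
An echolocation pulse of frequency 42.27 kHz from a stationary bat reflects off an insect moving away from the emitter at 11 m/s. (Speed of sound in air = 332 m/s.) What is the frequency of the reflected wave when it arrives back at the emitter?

At the insect (a moving observer), f₁ = f₀ · (v − u)/v = 42.27 × 321/332 ≈ 40.9 kHz.
On reflection it acts as a source moving away from the stationary detector: f₂ = f₁ · v/(v + u) = 40.9 × 332/343 ≈ 39.6 kHz.

39.6 kHz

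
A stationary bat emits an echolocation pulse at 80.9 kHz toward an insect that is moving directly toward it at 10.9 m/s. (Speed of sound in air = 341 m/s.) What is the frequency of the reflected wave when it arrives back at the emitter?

86.2 kHz

At the insect (a moving observer), f₁ = f₀ · (v + u)/v = 80.9 × 351.9/341 ≈ 83.5 kHz.
On reflection it acts as a source moving toward the stationary detector: f₂ = f₁ · v/(v − u) = 83.5 × 341/330.1 ≈ 86.2 kHz.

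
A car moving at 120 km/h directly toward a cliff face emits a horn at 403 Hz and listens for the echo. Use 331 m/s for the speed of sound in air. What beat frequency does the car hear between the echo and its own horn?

120 km/h = 33.33 m/s.
The cliff face receives the sound from a moving source: f₁ = f₀ · v/(v − v_e) = 403 × 331/297.67 ≈ 448.1 Hz.
On the return leg the car is a moving observer: f₂ = f₁ · (v + v_e)/v = 448.1 × 364.33/331 ≈ 493.3 Hz.
Equivalently f₂ = f₀ · (v + v_e)/(v − v_e).
Beat against the emitted tone: |f₂ − f₀| = 2v_e·f₀/(v − v_e) = 2 × 33.33 × 403/297.67 ≈ 90 Hz.

90 Hz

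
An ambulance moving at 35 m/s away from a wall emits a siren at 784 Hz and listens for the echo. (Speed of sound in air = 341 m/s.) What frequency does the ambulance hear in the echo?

The wall receives the sound from a moving source: f₁ = f₀ · v/(v + v_e) = 784 × 341/376 ≈ 711 Hz.
On the return leg the ambulance is a moving observer: f₂ = f₁ · (v − v_e)/v = 711 × 306/341 ≈ 638 Hz.

638 Hz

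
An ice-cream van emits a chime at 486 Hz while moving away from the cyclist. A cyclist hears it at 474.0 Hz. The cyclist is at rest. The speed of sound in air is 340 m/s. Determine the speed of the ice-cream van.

8.6 m/s

f' = f · v/(v + v_s) ⇒ v_s = v · |1 − f/f'|.
v_s = 340 × |1 − 486/474.0| = 340 × 0.02532 ≈ 8.6 m/s.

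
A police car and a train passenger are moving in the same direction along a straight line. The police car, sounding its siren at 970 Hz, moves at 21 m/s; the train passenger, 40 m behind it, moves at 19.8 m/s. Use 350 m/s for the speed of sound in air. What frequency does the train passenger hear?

967 Hz

The train passenger is behind, so the police car is moving away from it while the train passenger is moving toward the police car.
With source receding and observer approaching, f' = f · (v + v_o)/(v + v_s).
f' = 970 × (350 + 19.8)/(350 + 21) = 970 × 369.8/371 ≈ 967 Hz.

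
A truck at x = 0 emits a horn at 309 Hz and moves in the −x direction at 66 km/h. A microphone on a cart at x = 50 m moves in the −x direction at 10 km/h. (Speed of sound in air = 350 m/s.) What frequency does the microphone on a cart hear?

296 Hz

66 km/h = 18.33 m/s; 10 km/h = 2.778 m/s.
The observer lies on the +x side, so the source is heading away from the observer and the observer is heading toward the source.
General Doppler shift: f' = f · (v + v_o)/(v + v_s).
f' = 309 × (350 + 2.778)/(350 + 18.33) = 309 × 352.78/368.33 ≈ 296 Hz.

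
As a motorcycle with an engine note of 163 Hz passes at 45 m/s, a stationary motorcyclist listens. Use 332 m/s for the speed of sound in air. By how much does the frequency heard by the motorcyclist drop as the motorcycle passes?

45.0 Hz

Approaching: f₁ = f · v/(v − v_s) = 163 × 332/287 ≈ 188.6 Hz.
Receding: f₂ = f · v/(v + v_s) = 163 × 332/377 ≈ 143.5 Hz.
Drop: f₁ − f₂ = 2f·v·v_s/(v² − v_s²) = 2 × 163 × 332 × 45/(332² − 45²) ≈ 45.0 Hz.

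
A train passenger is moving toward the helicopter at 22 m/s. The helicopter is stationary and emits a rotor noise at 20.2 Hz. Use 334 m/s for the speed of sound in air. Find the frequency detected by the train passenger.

Moving observer, stationary source: f' = f · (v + v_o)/v.
f' = 20.2 × (334 + 22)/334 = 20.2 × 356/334 ≈ 21.5 Hz.

21.5 Hz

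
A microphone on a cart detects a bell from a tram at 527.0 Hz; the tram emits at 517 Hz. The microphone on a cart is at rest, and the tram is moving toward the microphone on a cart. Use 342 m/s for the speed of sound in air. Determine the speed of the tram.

6.5 m/s

f' = f · v/(v − v_s) ⇒ v_s = v · |1 − f/f'|.
v_s = 342 × |1 − 517/527.0| = 342 × 0.01898 ≈ 6.5 m/s.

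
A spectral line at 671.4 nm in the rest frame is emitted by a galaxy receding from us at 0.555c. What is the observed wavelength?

Relativistic Doppler for wavelength: λ' = λ₀ · √((1 + β)/(1 − β)).
λ' = 671.4 × √(1.5550/0.4450) = 671.4 × 1.86933 ≈ 1255.1 nm.

1255.1 nm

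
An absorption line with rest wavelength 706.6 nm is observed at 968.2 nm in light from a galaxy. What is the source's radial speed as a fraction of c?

0.305

λ'/λ₀ = 1.3702 > 1 (redshift), so the source is receding.
λ'/λ₀ = √((1 + β)/(1 − β)) for a receding source ⇒ β = (r² − 1)/(r² + 1) with r = λ'/λ₀.
β = (1.8775 − 1)/(1.8775 + 1) ≈ 0.305.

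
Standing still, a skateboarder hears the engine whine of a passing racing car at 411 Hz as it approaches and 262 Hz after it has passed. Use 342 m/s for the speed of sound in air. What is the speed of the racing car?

f₁/f₂ = (v + v_s)/(v − v_s), so v_s = v · (f₁ − f₂)/(f₁ + f₂).
v_s = 342 × (411 − 262)/(411 + 262) = 342 × 149/673 ≈ 76 m/s.

76 m/s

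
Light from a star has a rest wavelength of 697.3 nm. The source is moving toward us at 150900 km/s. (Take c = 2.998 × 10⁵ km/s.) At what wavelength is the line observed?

β = v/c = 150900/299800 = 0.5033.
Relativistic Doppler for wavelength: λ' = λ₀ · √((1 − β)/(1 + β)).
λ' = 697.3 × √(0.4967/1.5033) = 697.3 × 0.57478 ≈ 400.8 nm.

400.8 nm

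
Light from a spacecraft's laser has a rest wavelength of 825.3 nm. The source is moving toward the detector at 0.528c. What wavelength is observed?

458.7 nm

Relativistic Doppler for wavelength: λ' = λ₀ · √((1 − β)/(1 + β)).
λ' = 825.3 × √(0.4720/1.5280) = 825.3 × 0.55579 ≈ 458.7 nm.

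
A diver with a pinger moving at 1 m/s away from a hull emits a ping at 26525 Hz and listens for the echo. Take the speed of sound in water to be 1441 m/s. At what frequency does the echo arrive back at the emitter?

The hull receives the sound from a moving source: f₁ = f₀ · v/(v + v_e) = 26525 × 1441/1442 ≈ 26507 Hz.
On the return leg the diver with a pinger is a moving observer: f₂ = f₁ · (v − v_e)/v = 26507 × 1440/1441 ≈ 26488 Hz.

26488 Hz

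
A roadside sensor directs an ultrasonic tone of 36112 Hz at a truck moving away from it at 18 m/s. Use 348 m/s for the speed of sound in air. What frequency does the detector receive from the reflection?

The truck first receives the wave as a moving observer: f₁ = f₀ · (v − u)/v = 36112 × (348 − 18)/348 ≈ 34244 Hz.
The reflection then acts as a moving source: f₂ = f₁ · v/(v + u) ≈ 32560 Hz.

32560 Hz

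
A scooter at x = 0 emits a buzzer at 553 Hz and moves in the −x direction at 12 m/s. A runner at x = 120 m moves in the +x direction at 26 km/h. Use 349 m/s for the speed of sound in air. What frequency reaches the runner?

524 Hz

26 km/h = 7.222 m/s.
The observer lies on the +x side, so the source is heading away from the observer and the observer is heading away from the source.
General Doppler shift: f' = f · (v − v_o)/(v + v_s).
f' = 553 × (349 − 7.222)/(349 + 12) = 553 × 341.78/361 ≈ 524 Hz.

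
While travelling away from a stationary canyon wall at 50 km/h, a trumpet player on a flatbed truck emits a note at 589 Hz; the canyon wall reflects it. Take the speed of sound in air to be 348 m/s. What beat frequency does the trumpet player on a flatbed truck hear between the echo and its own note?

50 km/h = 13.89 m/s.
The canyon wall receives the sound from a moving source: f₁ = f₀ · v/(v + v_e) = 589 × 348/361.89 ≈ 566.4 Hz.
On the return leg the trumpet player on a flatbed truck is a moving observer: f₂ = f₁ · (v − v_e)/v = 566.4 × 334.11/348 ≈ 543.8 Hz.
Beat against the emitted tone: |f₂ − f₀| = 2v_e·f₀/(v + v_e) = 2 × 13.89 × 589/361.89 ≈ 45.2 Hz.

45.2 Hz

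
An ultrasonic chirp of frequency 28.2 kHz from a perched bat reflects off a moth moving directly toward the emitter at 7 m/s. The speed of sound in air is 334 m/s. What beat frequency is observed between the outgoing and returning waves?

1207 Hz

The moth first receives the wave as a moving observer: f₁ = f₀ · (v + u)/v = 28.2 × (334 + 7)/334 ≈ 28.791 kHz.
On reflection it acts as a source moving toward the stationary detector: f₂ = f₁ · v/(v − u) = 28.791 × 334/327 ≈ 29.407 kHz.
Beat frequency (with f₀ = 28200 Hz): |f₂ − f₀| = 2u·f₀/(v − u) = 2 × 7 × 28200/327 ≈ 1207 Hz.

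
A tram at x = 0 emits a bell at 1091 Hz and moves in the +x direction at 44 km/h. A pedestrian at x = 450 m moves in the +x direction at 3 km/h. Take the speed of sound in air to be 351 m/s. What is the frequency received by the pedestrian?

44 km/h = 12.22 m/s; 3 km/h = 0.8333 m/s.
The observer lies on the +x side, so the source is heading toward the observer and the observer is heading away from the source.
General Doppler shift: f' = f · (v − v_o)/(v − v_s).
f' = 1091 × (351 − 0.8333)/(351 − 12.22) = 1091 × 350.17/338.78 ≈ 1128 Hz.

1128 Hz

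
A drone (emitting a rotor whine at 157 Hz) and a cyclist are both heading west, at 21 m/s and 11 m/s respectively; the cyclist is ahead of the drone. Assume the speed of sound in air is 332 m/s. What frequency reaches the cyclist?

162 Hz

The cyclist is ahead, so the drone is moving toward it while the cyclist is moving away from the drone.
General Doppler shift: f' = f · (v − v_o)/(v − v_s).
f' = 157 × (332 − 11)/(332 − 21) = 157 × 321/311 ≈ 162 Hz.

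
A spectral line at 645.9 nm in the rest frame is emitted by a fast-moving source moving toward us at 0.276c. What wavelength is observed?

Relativistic Doppler for wavelength: λ' = λ₀ · √((1 − β)/(1 + β)).
λ' = 645.9 × √(0.7240/1.2760) = 645.9 × 0.75326 ≈ 486.5 nm.

486.5 nm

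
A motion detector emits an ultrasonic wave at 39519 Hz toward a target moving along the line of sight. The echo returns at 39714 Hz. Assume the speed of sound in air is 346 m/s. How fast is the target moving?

0.85 m/s

Double Doppler shift off a moving reflector: f₂ = f₀ · (v + u)/(v − u) (u > 0 toward emitter).
Rearranging, u = v · (f₂ − f₀)/(f₂ + f₀) = 346 × 195/79233 ≈ 0.85 m/s.
So the target is moving at 0.85 m/s toward the emitter.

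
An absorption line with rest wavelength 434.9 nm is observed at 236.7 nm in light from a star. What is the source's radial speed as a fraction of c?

0.543

λ'/λ₀ = 0.5443 < 1 (blueshift), so the source is approaching.
λ'/λ₀ = √((1 − β)/(1 + β)) for an approaching source ⇒ β = (1 − r²)/(1 + r²) with r = λ'/λ₀.
β = (1 − 0.2962)/(1 + 0.2962) ≈ 0.543.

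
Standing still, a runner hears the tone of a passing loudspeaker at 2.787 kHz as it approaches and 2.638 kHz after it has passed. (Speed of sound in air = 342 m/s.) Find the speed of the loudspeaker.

f₁/f₂ = (v + v_s)/(v − v_s), so v_s = v · (f₁ − f₂)/(f₁ + f₂).
v_s = 342 × (2.787 − 2.638)/(2.787 + 2.638) = 342 × 0.149/5.425 ≈ 9.4 m/s.

9.4 m/s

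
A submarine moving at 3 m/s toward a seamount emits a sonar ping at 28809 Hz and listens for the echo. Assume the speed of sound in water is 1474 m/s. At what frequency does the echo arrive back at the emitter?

28927 Hz

The seamount receives the sound from a moving source: f₁ = f₀ · v/(v − v_e) = 28809 × 1474/1471 ≈ 28868 Hz.
On the return leg the submarine is a moving observer: f₂ = f₁ · (v + v_e)/v = 28868 × 1477/1474 ≈ 28927 Hz.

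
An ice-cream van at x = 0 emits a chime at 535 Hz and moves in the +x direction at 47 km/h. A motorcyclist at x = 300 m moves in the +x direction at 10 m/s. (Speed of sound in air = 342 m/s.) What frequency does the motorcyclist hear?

47 km/h = 13.06 m/s.
The observer lies on the +x side, so the source is heading toward the observer and the observer is heading away from the source.
With source approaching and observer receding, f' = f · (v − v_o)/(v − v_s).
f' = 535 × (342 − 10)/(342 − 13.06) = 535 × 332/328.94 ≈ 540 Hz.

540 Hz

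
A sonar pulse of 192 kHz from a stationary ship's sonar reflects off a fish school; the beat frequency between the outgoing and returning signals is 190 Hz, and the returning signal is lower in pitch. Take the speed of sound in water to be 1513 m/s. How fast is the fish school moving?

0.75 m/s

Double Doppler shift off a moving reflector: f₂ = f₀ · (v + u)/(v − u) (u > 0 toward emitter).
Returning signal is lower, so f₂ = f₀ − Δf = 192000 − 190 = 191810 Hz.
Rearranging, u = v · (f₂ − f₀)/(f₂ + f₀) = 1513 × -190/383810 ≈ -0.75 m/s.
So the fish school is moving at 0.75 m/s away from the emitter.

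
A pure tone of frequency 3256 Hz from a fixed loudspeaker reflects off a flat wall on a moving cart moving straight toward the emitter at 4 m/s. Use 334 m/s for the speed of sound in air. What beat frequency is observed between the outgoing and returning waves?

79 Hz

The flat wall on a moving cart first receives the wave as a moving observer: f₁ = f₀ · (v + u)/v = 3256 × (334 + 4)/334 ≈ 3295.0 Hz.
The reflection then acts as a moving source: f₂ = f₁ · v/(v − u) ≈ 3334.9 Hz.
Equivalently f₂ = f₀ · (v + u)/(v − u).
Beat frequency: |f₂ − f₀| = 2u·f₀/(v − u) = 2 × 4 × 3256/330 ≈ 79 Hz.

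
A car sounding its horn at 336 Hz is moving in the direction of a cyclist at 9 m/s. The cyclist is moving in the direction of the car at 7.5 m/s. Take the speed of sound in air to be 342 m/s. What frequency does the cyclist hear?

353 Hz

General Doppler shift: f' = f · (v + v_o)/(v − v_s).
f' = 336 × (342 + 7.5)/(342 − 9) = 336 × 349.5/333 ≈ 353 Hz.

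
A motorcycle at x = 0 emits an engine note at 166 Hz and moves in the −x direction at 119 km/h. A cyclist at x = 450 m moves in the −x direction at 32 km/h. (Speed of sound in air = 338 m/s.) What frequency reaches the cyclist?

119 km/h = 33.06 m/s; 32 km/h = 8.889 m/s.
The observer lies on the +x side, so the source is heading away from the observer and the observer is heading toward the source.
With source receding and observer approaching, f' = f · (v + v_o)/(v + v_s).
f' = 166 × (338 + 8.889)/(338 + 33.06) = 166 × 346.89/371.06 ≈ 155 Hz.

155 Hz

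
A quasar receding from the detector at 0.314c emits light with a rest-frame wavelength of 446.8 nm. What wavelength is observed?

618.4 nm

Relativistic Doppler for wavelength: λ' = λ₀ · √((1 + β)/(1 − β)).
λ' = 446.8 × √(1.3140/0.6860) = 446.8 × 1.38400 ≈ 618.4 nm.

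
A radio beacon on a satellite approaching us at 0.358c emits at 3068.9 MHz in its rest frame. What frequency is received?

Relativistic Doppler for frequency: f' = f₀ · √((1 + β)/(1 − β)).
f' = 3068.9 × √(1.3580/0.6420) = 3068.9 × 1.45439 ≈ 4463.4 MHz.

4463.4 MHz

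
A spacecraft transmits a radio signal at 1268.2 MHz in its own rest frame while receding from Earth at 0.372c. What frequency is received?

Relativistic Doppler for frequency: f' = f₀ · √((1 − β)/(1 + β)).
f' = 1268.2 × √(0.6280/1.3720) = 1268.2 × 0.67655 ≈ 858.0 MHz.

858.0 MHz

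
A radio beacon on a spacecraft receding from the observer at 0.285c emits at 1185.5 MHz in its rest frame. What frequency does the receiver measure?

Relativistic Doppler for frequency: f' = f₀ · √((1 − β)/(1 + β)).
f' = 1185.5 × √(0.7150/1.2850) = 1185.5 × 0.74594 ≈ 884.3 MHz.

884.3 MHz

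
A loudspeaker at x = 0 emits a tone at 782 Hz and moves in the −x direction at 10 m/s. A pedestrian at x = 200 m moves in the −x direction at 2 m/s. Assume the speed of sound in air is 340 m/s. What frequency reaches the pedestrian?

764 Hz

The observer lies on the +x side, so the source is heading away from the observer and the observer is heading toward the source.
Both move, so f' = f · (v + v_o)/(v + v_s).
f' = 782 × (340 + 2)/(340 + 10) = 782 × 342/350 ≈ 764 Hz.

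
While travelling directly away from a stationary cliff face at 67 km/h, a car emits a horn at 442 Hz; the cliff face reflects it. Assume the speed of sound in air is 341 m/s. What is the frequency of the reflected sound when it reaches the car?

67 km/h = 18.61 m/s.
The cliff face receives the sound from a moving source: f₁ = f₀ · v/(v + v_e) = 442 × 341/359.61 ≈ 419 Hz.
On the return leg the car is a moving observer: f₂ = f₁ · (v − v_e)/v = 419 × 322.39/341 ≈ 396 Hz.
Equivalently f₂ = f₀ · (v − v_e)/(v + v_e).

396 Hz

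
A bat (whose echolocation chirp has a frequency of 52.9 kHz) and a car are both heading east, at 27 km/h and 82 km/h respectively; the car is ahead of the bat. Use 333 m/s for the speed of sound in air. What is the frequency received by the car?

50.4 kHz

27 km/h = 7.5 m/s; 82 km/h = 22.78 m/s.
The car is ahead, so the bat is moving toward it while the car is moving away from the bat.
With source approaching and observer receding, f' = f · (v − v_o)/(v − v_s).
f' = 52.9 × (333 − 22.78)/(333 − 7.5) = 52.9 × 310.22/325.5 ≈ 50.4 kHz.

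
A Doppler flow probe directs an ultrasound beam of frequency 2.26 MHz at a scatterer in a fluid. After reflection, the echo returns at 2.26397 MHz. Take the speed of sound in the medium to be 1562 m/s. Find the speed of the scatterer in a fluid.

Double Doppler shift off a moving reflector: f₂ = f₀ · (v + u)/(v − u) (u > 0 toward emitter).
Rearranging, u = v · (f₂ − f₀)/(f₂ + f₀) = 1562 × 0.00397/4.52397 ≈ 1.37 m/s.
So the scatterer in a fluid is moving at 1.37 m/s toward the emitter.

1.37 m/s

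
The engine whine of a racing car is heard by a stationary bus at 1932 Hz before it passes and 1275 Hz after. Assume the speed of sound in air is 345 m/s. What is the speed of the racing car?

71 m/s

f₁/f₂ = (v + v_s)/(v − v_s), so v_s = v · (f₁ − f₂)/(f₁ + f₂).
v_s = 345 × (1932 − 1275)/(1932 + 1275) = 345 × 657/3207 ≈ 71 m/s.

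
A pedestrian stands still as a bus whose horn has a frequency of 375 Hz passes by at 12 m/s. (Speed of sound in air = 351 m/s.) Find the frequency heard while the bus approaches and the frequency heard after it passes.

388 Hz approaching; 363 Hz receding

Approaching: f₁ = f · v/(v − v_s) = 375 × 351/339 ≈ 388 Hz.
Receding: f₂ = f · v/(v + v_s) = 375 × 351/363 ≈ 363 Hz.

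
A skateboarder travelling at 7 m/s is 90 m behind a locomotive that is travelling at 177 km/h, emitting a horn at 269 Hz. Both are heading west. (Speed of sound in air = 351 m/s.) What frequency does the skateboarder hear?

177 km/h = 49.17 m/s.
The skateboarder is behind, so the locomotive is moving away from it while the skateboarder is moving toward the locomotive.
Both move, so f' = f · (v + v_o)/(v + v_s).
f' = 269 × (351 + 7)/(351 + 49.17) = 269 × 358/400.17 ≈ 241 Hz.

241 Hz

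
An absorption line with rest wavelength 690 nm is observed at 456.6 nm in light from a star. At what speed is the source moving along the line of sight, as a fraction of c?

λ'/λ₀ = 0.6617 < 1 (blueshift), so the source is approaching.
λ'/λ₀ = √((1 − β)/(1 + β)) for an approaching source ⇒ β = (1 − r²)/(1 + r²) with r = λ'/λ₀.
β = (1 − 0.4379)/(1 + 0.4379) ≈ 0.391.

0.391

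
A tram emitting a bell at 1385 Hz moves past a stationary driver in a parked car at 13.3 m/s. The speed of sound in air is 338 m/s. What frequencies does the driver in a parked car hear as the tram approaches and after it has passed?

Approaching: f₁ = f · v/(v − v_s) = 1385 × 338/324.7 ≈ 1442 Hz.
Receding: f₂ = f · v/(v + v_s) = 1385 × 338/351.3 ≈ 1333 Hz.

1442 Hz approaching; 1333 Hz receding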